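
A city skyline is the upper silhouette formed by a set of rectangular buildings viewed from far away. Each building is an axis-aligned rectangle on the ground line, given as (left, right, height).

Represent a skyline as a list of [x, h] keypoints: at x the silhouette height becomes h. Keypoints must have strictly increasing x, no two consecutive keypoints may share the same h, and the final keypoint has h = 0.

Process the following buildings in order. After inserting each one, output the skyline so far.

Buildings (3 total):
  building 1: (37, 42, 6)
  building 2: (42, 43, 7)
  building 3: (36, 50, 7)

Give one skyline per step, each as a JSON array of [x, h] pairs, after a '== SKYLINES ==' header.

== SKYLINES ==
[[37,6],[42,0]]
[[37,6],[42,7],[43,0]]
[[36,7],[50,0]]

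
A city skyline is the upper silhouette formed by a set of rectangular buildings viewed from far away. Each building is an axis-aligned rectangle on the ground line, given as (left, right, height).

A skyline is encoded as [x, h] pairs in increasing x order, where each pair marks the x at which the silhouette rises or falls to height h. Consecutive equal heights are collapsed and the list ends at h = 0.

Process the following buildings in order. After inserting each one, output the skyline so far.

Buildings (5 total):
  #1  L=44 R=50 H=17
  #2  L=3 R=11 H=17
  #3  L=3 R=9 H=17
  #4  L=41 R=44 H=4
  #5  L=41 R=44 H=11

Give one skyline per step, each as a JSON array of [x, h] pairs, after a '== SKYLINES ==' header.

== SKYLINES ==
[[44,17],[50,0]]
[[3,17],[11,0],[44,17],[50,0]]
[[3,17],[11,0],[44,17],[50,0]]
[[3,17],[11,0],[41,4],[44,17],[50,0]]
[[3,17],[11,0],[41,11],[44,17],[50,0]]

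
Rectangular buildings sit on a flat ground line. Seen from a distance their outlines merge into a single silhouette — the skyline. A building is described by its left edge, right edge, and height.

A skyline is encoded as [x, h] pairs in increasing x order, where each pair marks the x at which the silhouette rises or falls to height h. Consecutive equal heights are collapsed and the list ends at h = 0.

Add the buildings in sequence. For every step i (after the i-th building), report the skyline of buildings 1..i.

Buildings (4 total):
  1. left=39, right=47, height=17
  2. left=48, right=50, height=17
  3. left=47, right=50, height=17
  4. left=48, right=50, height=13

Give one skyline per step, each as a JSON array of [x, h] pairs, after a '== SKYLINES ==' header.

== SKYLINES ==
[[39,17],[47,0]]
[[39,17],[47,0],[48,17],[50,0]]
[[39,17],[50,0]]
[[39,17],[50,0]]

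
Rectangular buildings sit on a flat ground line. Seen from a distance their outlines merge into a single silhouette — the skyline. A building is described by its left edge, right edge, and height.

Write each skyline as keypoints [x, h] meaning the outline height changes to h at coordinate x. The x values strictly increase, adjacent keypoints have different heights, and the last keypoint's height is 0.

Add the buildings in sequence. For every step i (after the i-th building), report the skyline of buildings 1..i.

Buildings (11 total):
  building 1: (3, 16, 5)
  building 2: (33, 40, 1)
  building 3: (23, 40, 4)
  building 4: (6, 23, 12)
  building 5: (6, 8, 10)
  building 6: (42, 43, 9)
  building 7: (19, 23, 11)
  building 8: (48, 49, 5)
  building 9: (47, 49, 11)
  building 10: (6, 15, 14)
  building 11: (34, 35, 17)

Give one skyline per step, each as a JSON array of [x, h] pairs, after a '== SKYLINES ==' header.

== SKYLINES ==
[[3,5],[16,0]]
[[3,5],[16,0],[33,1],[40,0]]
[[3,5],[16,0],[23,4],[40,0]]
[[3,5],[6,12],[23,4],[40,0]]
[[3,5],[6,12],[23,4],[40,0]]
[[3,5],[6,12],[23,4],[40,0],[42,9],[43,0]]
[[3,5],[6,12],[23,4],[40,0],[42,9],[43,0]]
[[3,5],[6,12],[23,4],[40,0],[42,9],[43,0],[48,5],[49,0]]
[[3,5],[6,12],[23,4],[40,0],[42,9],[43,0],[47,11],[49,0]]
[[3,5],[6,14],[15,12],[23,4],[40,0],[42,9],[43,0],[47,11],[49,0]]
[[3,5],[6,14],[15,12],[23,4],[34,17],[35,4],[40,0],[42,9],[43,0],[47,11],[49,0]]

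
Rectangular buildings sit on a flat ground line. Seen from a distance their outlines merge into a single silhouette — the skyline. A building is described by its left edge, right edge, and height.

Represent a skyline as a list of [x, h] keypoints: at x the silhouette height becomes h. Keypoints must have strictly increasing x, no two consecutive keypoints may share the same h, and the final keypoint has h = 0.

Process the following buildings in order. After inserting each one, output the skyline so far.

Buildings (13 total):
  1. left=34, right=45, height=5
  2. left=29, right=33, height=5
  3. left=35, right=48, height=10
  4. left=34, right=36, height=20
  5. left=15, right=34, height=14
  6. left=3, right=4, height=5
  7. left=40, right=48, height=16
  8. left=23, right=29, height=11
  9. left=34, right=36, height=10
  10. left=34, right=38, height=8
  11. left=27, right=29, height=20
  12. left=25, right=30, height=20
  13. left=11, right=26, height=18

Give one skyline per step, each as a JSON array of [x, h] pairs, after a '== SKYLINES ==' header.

== SKYLINES ==
[[34,5],[45,0]]
[[29,5],[33,0],[34,5],[45,0]]
[[29,5],[33,0],[34,5],[35,10],[48,0]]
[[29,5],[33,0],[34,20],[36,10],[48,0]]
[[15,14],[34,20],[36,10],[48,0]]
[[3,5],[4,0],[15,14],[34,20],[36,10],[48,0]]
[[3,5],[4,0],[15,14],[34,20],[36,10],[40,16],[48,0]]
[[3,5],[4,0],[15,14],[34,20],[36,10],[40,16],[48,0]]
[[3,5],[4,0],[15,14],[34,20],[36,10],[40,16],[48,0]]
[[3,5],[4,0],[15,14],[34,20],[36,10],[40,16],[48,0]]
[[3,5],[4,0],[15,14],[27,20],[29,14],[34,20],[36,10],[40,16],[48,0]]
[[3,5],[4,0],[15,14],[25,20],[30,14],[34,20],[36,10],[40,16],[48,0]]
[[3,5],[4,0],[11,18],[25,20],[30,14],[34,20],[36,10],[40,16],[48,0]]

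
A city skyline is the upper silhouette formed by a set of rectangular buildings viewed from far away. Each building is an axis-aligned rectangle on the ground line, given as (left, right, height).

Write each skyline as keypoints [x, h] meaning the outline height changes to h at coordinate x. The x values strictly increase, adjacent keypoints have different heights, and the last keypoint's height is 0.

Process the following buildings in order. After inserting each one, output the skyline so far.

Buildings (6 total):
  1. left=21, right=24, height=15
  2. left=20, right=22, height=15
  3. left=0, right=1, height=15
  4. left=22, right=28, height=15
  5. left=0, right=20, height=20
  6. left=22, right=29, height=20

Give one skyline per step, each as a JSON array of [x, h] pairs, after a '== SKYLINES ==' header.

== SKYLINES ==
[[21,15],[24,0]]
[[20,15],[24,0]]
[[0,15],[1,0],[20,15],[24,0]]
[[0,15],[1,0],[20,15],[28,0]]
[[0,20],[20,15],[28,0]]
[[0,20],[20,15],[22,20],[29,0]]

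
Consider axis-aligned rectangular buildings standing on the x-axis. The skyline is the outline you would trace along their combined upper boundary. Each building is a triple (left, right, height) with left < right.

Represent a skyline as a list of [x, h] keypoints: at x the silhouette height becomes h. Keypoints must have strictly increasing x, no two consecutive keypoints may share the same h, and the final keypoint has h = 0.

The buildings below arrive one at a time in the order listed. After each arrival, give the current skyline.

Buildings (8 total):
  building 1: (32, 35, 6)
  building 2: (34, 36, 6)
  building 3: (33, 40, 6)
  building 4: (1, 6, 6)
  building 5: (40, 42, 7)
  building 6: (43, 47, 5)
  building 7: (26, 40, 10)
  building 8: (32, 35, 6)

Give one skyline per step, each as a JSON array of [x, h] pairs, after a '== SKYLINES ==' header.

== SKYLINES ==
[[32,6],[35,0]]
[[32,6],[36,0]]
[[32,6],[40,0]]
[[1,6],[6,0],[32,6],[40,0]]
[[1,6],[6,0],[32,6],[40,7],[42,0]]
[[1,6],[6,0],[32,6],[40,7],[42,0],[43,5],[47,0]]
[[1,6],[6,0],[26,10],[40,7],[42,0],[43,5],[47,0]]
[[1,6],[6,0],[26,10],[40,7],[42,0],[43,5],[47,0]]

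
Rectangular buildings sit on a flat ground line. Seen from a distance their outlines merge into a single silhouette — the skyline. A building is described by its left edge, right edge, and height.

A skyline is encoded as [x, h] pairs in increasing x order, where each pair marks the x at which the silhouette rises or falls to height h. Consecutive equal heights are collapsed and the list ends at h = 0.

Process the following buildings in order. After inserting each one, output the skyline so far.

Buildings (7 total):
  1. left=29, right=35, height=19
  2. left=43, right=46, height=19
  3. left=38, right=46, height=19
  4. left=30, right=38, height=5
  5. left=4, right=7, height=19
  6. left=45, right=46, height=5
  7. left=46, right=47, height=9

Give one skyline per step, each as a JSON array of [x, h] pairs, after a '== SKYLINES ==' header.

== SKYLINES ==
[[29,19],[35,0]]
[[29,19],[35,0],[43,19],[46,0]]
[[29,19],[35,0],[38,19],[46,0]]
[[29,19],[35,5],[38,19],[46,0]]
[[4,19],[7,0],[29,19],[35,5],[38,19],[46,0]]
[[4,19],[7,0],[29,19],[35,5],[38,19],[46,0]]
[[4,19],[7,0],[29,19],[35,5],[38,19],[46,9],[47,0]]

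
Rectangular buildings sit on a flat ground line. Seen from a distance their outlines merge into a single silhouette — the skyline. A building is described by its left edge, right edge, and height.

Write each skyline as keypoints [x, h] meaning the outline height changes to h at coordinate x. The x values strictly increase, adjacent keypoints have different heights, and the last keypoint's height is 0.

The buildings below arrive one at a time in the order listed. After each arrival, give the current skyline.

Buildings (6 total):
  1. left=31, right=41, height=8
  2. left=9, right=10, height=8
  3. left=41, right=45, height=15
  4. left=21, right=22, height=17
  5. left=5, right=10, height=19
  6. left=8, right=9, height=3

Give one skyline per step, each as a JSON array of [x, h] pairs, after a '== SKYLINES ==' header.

== SKYLINES ==
[[31,8],[41,0]]
[[9,8],[10,0],[31,8],[41,0]]
[[9,8],[10,0],[31,8],[41,15],[45,0]]
[[9,8],[10,0],[21,17],[22,0],[31,8],[41,15],[45,0]]
[[5,19],[10,0],[21,17],[22,0],[31,8],[41,15],[45,0]]
[[5,19],[10,0],[21,17],[22,0],[31,8],[41,15],[45,0]]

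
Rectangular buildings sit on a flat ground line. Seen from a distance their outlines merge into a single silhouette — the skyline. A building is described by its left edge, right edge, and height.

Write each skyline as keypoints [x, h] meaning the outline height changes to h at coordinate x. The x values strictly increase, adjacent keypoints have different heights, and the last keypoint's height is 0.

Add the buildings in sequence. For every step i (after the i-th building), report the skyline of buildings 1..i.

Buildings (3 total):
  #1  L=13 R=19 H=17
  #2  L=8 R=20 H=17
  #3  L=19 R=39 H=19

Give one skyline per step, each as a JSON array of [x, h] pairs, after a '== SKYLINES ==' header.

== SKYLINES ==
[[13,17],[19,0]]
[[8,17],[20,0]]
[[8,17],[19,19],[39,0]]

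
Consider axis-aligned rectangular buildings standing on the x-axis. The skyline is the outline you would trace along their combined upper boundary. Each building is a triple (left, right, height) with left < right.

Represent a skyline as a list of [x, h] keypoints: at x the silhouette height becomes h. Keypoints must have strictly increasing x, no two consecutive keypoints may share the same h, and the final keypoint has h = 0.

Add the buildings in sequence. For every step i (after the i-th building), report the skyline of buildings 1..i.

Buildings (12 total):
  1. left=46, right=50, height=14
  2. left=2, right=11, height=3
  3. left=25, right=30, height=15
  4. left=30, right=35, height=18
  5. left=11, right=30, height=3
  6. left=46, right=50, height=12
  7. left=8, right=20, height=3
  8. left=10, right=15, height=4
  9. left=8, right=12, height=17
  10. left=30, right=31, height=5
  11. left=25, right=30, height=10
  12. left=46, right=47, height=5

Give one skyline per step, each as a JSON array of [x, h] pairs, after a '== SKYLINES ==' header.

== SKYLINES ==
[[46,14],[50,0]]
[[2,3],[11,0],[46,14],[50,0]]
[[2,3],[11,0],[25,15],[30,0],[46,14],[50,0]]
[[2,3],[11,0],[25,15],[30,18],[35,0],[46,14],[50,0]]
[[2,3],[25,15],[30,18],[35,0],[46,14],[50,0]]
[[2,3],[25,15],[30,18],[35,0],[46,14],[50,0]]
[[2,3],[25,15],[30,18],[35,0],[46,14],[50,0]]
[[2,3],[10,4],[15,3],[25,15],[30,18],[35,0],[46,14],[50,0]]
[[2,3],[8,17],[12,4],[15,3],[25,15],[30,18],[35,0],[46,14],[50,0]]
[[2,3],[8,17],[12,4],[15,3],[25,15],[30,18],[35,0],[46,14],[50,0]]
[[2,3],[8,17],[12,4],[15,3],[25,15],[30,18],[35,0],[46,14],[50,0]]
[[2,3],[8,17],[12,4],[15,3],[25,15],[30,18],[35,0],[46,14],[50,0]]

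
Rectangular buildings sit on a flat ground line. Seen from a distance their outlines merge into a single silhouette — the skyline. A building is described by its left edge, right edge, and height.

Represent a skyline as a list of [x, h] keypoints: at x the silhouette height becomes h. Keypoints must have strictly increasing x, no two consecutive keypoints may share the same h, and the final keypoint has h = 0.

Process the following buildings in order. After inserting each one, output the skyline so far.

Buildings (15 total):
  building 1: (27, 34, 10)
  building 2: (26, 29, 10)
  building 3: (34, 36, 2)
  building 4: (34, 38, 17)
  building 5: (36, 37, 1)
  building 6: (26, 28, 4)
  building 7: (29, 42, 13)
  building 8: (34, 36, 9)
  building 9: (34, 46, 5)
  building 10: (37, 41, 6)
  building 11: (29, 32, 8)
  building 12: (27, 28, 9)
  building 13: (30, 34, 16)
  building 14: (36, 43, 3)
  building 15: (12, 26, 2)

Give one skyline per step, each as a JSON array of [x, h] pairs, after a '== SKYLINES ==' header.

== SKYLINES ==
[[27,10],[34,0]]
[[26,10],[34,0]]
[[26,10],[34,2],[36,0]]
[[26,10],[34,17],[38,0]]
[[26,10],[34,17],[38,0]]
[[26,10],[34,17],[38,0]]
[[26,10],[29,13],[34,17],[38,13],[42,0]]
[[26,10],[29,13],[34,17],[38,13],[42,0]]
[[26,10],[29,13],[34,17],[38,13],[42,5],[46,0]]
[[26,10],[29,13],[34,17],[38,13],[42,5],[46,0]]
[[26,10],[29,13],[34,17],[38,13],[42,5],[46,0]]
[[26,10],[29,13],[34,17],[38,13],[42,5],[46,0]]
[[26,10],[29,13],[30,16],[34,17],[38,13],[42,5],[46,0]]
[[26,10],[29,13],[30,16],[34,17],[38,13],[42,5],[46,0]]
[[12,2],[26,10],[29,13],[30,16],[34,17],[38,13],[42,5],[46,0]]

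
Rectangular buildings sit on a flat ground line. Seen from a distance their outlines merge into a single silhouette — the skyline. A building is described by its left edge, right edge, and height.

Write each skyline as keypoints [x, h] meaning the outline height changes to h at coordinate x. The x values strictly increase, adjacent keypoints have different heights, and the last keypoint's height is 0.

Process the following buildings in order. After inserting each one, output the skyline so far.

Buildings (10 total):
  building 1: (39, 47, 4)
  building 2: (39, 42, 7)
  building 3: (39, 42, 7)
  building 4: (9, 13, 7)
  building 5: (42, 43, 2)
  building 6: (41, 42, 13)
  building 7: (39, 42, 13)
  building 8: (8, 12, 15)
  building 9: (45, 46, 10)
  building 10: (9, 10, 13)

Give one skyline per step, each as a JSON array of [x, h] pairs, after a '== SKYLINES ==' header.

== SKYLINES ==
[[39,4],[47,0]]
[[39,7],[42,4],[47,0]]
[[39,7],[42,4],[47,0]]
[[9,7],[13,0],[39,7],[42,4],[47,0]]
[[9,7],[13,0],[39,7],[42,4],[47,0]]
[[9,7],[13,0],[39,7],[41,13],[42,4],[47,0]]
[[9,7],[13,0],[39,13],[42,4],[47,0]]
[[8,15],[12,7],[13,0],[39,13],[42,4],[47,0]]
[[8,15],[12,7],[13,0],[39,13],[42,4],[45,10],[46,4],[47,0]]
[[8,15],[12,7],[13,0],[39,13],[42,4],[45,10],[46,4],[47,0]]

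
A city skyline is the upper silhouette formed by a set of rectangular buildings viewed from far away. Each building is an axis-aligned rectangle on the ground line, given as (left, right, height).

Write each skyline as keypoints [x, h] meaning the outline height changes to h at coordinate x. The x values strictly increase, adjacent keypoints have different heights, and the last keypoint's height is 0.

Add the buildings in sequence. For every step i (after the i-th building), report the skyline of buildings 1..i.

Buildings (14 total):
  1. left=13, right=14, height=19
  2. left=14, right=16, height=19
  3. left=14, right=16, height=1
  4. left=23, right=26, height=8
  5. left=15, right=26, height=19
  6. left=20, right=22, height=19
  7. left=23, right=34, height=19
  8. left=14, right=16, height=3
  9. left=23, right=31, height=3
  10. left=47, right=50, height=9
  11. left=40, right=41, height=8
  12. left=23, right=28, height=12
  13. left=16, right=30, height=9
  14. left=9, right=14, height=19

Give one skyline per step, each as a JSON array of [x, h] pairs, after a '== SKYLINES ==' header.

== SKYLINES ==
[[13,19],[14,0]]
[[13,19],[16,0]]
[[13,19],[16,0]]
[[13,19],[16,0],[23,8],[26,0]]
[[13,19],[26,0]]
[[13,19],[26,0]]
[[13,19],[34,0]]
[[13,19],[34,0]]
[[13,19],[34,0]]
[[13,19],[34,0],[47,9],[50,0]]
[[13,19],[34,0],[40,8],[41,0],[47,9],[50,0]]
[[13,19],[34,0],[40,8],[41,0],[47,9],[50,0]]
[[13,19],[34,0],[40,8],[41,0],[47,9],[50,0]]
[[9,19],[34,0],[40,8],[41,0],[47,9],[50,0]]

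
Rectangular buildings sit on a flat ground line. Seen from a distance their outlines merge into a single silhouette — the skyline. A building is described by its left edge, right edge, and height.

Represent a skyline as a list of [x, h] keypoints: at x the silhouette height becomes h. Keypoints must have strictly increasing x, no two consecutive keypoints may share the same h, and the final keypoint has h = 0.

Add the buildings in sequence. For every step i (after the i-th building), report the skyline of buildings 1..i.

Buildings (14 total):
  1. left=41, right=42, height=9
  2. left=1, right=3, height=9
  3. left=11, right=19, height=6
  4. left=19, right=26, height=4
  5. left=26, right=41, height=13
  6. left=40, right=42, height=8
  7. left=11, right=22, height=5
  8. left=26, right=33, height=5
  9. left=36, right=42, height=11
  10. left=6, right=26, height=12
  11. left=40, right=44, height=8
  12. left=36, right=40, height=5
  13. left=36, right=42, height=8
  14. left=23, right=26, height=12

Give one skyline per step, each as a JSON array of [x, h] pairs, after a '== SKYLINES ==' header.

== SKYLINES ==
[[41,9],[42,0]]
[[1,9],[3,0],[41,9],[42,0]]
[[1,9],[3,0],[11,6],[19,0],[41,9],[42,0]]
[[1,9],[3,0],[11,6],[19,4],[26,0],[41,9],[42,0]]
[[1,9],[3,0],[11,6],[19,4],[26,13],[41,9],[42,0]]
[[1,9],[3,0],[11,6],[19,4],[26,13],[41,9],[42,0]]
[[1,9],[3,0],[11,6],[19,5],[22,4],[26,13],[41,9],[42,0]]
[[1,9],[3,0],[11,6],[19,5],[22,4],[26,13],[41,9],[42,0]]
[[1,9],[3,0],[11,6],[19,5],[22,4],[26,13],[41,11],[42,0]]
[[1,9],[3,0],[6,12],[26,13],[41,11],[42,0]]
[[1,9],[3,0],[6,12],[26,13],[41,11],[42,8],[44,0]]
[[1,9],[3,0],[6,12],[26,13],[41,11],[42,8],[44,0]]
[[1,9],[3,0],[6,12],[26,13],[41,11],[42,8],[44,0]]
[[1,9],[3,0],[6,12],[26,13],[41,11],[42,8],[44,0]]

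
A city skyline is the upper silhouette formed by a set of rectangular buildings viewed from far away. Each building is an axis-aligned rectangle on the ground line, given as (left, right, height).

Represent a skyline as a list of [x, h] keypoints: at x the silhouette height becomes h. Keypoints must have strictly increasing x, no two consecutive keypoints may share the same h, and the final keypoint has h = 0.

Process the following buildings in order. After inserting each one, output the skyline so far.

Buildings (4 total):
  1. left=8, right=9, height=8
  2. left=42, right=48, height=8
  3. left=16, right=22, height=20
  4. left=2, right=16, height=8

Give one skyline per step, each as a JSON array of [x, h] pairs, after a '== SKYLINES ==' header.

== SKYLINES ==
[[8,8],[9,0]]
[[8,8],[9,0],[42,8],[48,0]]
[[8,8],[9,0],[16,20],[22,0],[42,8],[48,0]]
[[2,8],[16,20],[22,0],[42,8],[48,0]]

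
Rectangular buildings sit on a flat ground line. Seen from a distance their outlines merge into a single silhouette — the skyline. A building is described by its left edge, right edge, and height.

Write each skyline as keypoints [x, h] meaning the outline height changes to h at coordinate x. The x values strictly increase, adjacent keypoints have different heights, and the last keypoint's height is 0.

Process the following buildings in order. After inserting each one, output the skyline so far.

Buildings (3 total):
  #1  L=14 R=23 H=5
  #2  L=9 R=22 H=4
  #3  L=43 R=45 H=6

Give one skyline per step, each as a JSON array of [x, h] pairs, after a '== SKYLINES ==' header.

== SKYLINES ==
[[14,5],[23,0]]
[[9,4],[14,5],[23,0]]
[[9,4],[14,5],[23,0],[43,6],[45,0]]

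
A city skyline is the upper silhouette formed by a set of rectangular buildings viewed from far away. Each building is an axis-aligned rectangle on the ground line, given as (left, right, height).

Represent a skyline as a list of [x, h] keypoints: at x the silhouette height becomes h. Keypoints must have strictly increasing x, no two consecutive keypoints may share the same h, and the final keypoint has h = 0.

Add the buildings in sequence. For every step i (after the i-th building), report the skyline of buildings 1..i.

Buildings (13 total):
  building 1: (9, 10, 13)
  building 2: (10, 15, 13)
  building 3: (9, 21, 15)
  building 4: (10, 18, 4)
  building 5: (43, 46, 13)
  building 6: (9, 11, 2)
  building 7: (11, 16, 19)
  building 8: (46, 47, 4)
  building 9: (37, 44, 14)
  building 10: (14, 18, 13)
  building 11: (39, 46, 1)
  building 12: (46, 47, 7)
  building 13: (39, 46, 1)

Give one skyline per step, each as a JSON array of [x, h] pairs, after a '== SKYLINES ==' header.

== SKYLINES ==
[[9,13],[10,0]]
[[9,13],[15,0]]
[[9,15],[21,0]]
[[9,15],[21,0]]
[[9,15],[21,0],[43,13],[46,0]]
[[9,15],[21,0],[43,13],[46,0]]
[[9,15],[11,19],[16,15],[21,0],[43,13],[46,0]]
[[9,15],[11,19],[16,15],[21,0],[43,13],[46,4],[47,0]]
[[9,15],[11,19],[16,15],[21,0],[37,14],[44,13],[46,4],[47,0]]
[[9,15],[11,19],[16,15],[21,0],[37,14],[44,13],[46,4],[47,0]]
[[9,15],[11,19],[16,15],[21,0],[37,14],[44,13],[46,4],[47,0]]
[[9,15],[11,19],[16,15],[21,0],[37,14],[44,13],[46,7],[47,0]]
[[9,15],[11,19],[16,15],[21,0],[37,14],[44,13],[46,7],[47,0]]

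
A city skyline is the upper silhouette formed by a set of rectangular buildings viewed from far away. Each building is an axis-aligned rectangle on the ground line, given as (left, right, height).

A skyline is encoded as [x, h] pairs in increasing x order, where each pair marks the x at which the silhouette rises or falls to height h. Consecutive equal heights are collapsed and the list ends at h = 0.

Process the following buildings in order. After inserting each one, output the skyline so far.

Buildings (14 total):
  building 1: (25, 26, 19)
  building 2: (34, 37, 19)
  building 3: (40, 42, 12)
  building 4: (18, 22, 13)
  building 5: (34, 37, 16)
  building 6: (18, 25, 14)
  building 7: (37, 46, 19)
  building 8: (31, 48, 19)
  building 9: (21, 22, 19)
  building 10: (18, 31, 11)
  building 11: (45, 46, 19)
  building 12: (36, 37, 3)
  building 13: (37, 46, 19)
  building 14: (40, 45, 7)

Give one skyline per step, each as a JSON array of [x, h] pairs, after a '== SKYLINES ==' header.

== SKYLINES ==
[[25,19],[26,0]]
[[25,19],[26,0],[34,19],[37,0]]
[[25,19],[26,0],[34,19],[37,0],[40,12],[42,0]]
[[18,13],[22,0],[25,19],[26,0],[34,19],[37,0],[40,12],[42,0]]
[[18,13],[22,0],[25,19],[26,0],[34,19],[37,0],[40,12],[42,0]]
[[18,14],[25,19],[26,0],[34,19],[37,0],[40,12],[42,0]]
[[18,14],[25,19],[26,0],[34,19],[46,0]]
[[18,14],[25,19],[26,0],[31,19],[48,0]]
[[18,14],[21,19],[22,14],[25,19],[26,0],[31,19],[48,0]]
[[18,14],[21,19],[22,14],[25,19],[26,11],[31,19],[48,0]]
[[18,14],[21,19],[22,14],[25,19],[26,11],[31,19],[48,0]]
[[18,14],[21,19],[22,14],[25,19],[26,11],[31,19],[48,0]]
[[18,14],[21,19],[22,14],[25,19],[26,11],[31,19],[48,0]]
[[18,14],[21,19],[22,14],[25,19],[26,11],[31,19],[48,0]]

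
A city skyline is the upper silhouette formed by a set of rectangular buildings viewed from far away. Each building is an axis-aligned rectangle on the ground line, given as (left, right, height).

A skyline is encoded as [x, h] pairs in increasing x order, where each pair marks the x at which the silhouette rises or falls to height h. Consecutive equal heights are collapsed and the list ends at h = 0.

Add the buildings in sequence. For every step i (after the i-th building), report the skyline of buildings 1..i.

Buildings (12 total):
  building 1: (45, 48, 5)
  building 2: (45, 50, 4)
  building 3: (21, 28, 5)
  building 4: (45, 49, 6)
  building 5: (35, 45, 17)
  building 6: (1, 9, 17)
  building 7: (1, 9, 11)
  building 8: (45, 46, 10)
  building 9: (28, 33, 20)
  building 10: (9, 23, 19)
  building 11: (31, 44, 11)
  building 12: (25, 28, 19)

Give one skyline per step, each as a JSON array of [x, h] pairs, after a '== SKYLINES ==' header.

== SKYLINES ==
[[45,5],[48,0]]
[[45,5],[48,4],[50,0]]
[[21,5],[28,0],[45,5],[48,4],[50,0]]
[[21,5],[28,0],[45,6],[49,4],[50,0]]
[[21,5],[28,0],[35,17],[45,6],[49,4],[50,0]]
[[1,17],[9,0],[21,5],[28,0],[35,17],[45,6],[49,4],[50,0]]
[[1,17],[9,0],[21,5],[28,0],[35,17],[45,6],[49,4],[50,0]]
[[1,17],[9,0],[21,5],[28,0],[35,17],[45,10],[46,6],[49,4],[50,0]]
[[1,17],[9,0],[21,5],[28,20],[33,0],[35,17],[45,10],[46,6],[49,4],[50,0]]
[[1,17],[9,19],[23,5],[28,20],[33,0],[35,17],[45,10],[46,6],[49,4],[50,0]]
[[1,17],[9,19],[23,5],[28,20],[33,11],[35,17],[45,10],[46,6],[49,4],[50,0]]
[[1,17],[9,19],[23,5],[25,19],[28,20],[33,11],[35,17],[45,10],[46,6],[49,4],[50,0]]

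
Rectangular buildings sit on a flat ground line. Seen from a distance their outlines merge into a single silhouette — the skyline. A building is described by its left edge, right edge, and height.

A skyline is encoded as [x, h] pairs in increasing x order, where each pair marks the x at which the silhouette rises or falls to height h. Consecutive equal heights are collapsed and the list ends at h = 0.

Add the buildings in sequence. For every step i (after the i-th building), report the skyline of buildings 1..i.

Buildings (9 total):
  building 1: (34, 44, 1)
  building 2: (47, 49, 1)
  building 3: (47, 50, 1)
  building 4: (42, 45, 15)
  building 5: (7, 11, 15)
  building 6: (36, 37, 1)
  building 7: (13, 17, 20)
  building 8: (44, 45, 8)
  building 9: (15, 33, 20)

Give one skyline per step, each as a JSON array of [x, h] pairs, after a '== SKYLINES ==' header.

== SKYLINES ==
[[34,1],[44,0]]
[[34,1],[44,0],[47,1],[49,0]]
[[34,1],[44,0],[47,1],[50,0]]
[[34,1],[42,15],[45,0],[47,1],[50,0]]
[[7,15],[11,0],[34,1],[42,15],[45,0],[47,1],[50,0]]
[[7,15],[11,0],[34,1],[42,15],[45,0],[47,1],[50,0]]
[[7,15],[11,0],[13,20],[17,0],[34,1],[42,15],[45,0],[47,1],[50,0]]
[[7,15],[11,0],[13,20],[17,0],[34,1],[42,15],[45,0],[47,1],[50,0]]
[[7,15],[11,0],[13,20],[33,0],[34,1],[42,15],[45,0],[47,1],[50,0]]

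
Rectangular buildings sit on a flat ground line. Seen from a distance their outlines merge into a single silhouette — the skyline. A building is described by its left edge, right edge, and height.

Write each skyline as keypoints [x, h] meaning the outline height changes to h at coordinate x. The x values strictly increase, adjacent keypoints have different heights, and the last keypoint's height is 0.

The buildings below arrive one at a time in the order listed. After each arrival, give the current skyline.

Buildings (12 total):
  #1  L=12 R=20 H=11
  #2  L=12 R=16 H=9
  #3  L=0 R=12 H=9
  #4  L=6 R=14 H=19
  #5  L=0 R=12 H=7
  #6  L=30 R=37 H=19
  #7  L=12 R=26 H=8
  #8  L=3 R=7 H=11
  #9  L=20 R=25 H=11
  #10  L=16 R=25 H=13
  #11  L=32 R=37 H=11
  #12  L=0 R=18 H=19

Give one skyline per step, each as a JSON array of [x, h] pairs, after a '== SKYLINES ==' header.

== SKYLINES ==
[[12,11],[20,0]]
[[12,11],[20,0]]
[[0,9],[12,11],[20,0]]
[[0,9],[6,19],[14,11],[20,0]]
[[0,9],[6,19],[14,11],[20,0]]
[[0,9],[6,19],[14,11],[20,0],[30,19],[37,0]]
[[0,9],[6,19],[14,11],[20,8],[26,0],[30,19],[37,0]]
[[0,9],[3,11],[6,19],[14,11],[20,8],[26,0],[30,19],[37,0]]
[[0,9],[3,11],[6,19],[14,11],[25,8],[26,0],[30,19],[37,0]]
[[0,9],[3,11],[6,19],[14,11],[16,13],[25,8],[26,0],[30,19],[37,0]]
[[0,9],[3,11],[6,19],[14,11],[16,13],[25,8],[26,0],[30,19],[37,0]]
[[0,19],[18,13],[25,8],[26,0],[30,19],[37,0]]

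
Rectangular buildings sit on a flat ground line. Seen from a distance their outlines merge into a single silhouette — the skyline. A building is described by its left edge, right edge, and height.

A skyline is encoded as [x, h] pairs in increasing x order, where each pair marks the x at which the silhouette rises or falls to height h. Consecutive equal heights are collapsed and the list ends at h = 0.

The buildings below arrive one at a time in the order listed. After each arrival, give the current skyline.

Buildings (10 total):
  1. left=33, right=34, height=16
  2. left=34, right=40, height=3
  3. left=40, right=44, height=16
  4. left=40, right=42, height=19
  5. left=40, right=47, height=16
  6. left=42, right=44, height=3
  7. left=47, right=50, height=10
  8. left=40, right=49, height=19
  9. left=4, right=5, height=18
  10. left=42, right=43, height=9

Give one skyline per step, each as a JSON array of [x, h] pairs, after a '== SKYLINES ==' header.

== SKYLINES ==
[[33,16],[34,0]]
[[33,16],[34,3],[40,0]]
[[33,16],[34,3],[40,16],[44,0]]
[[33,16],[34,3],[40,19],[42,16],[44,0]]
[[33,16],[34,3],[40,19],[42,16],[47,0]]
[[33,16],[34,3],[40,19],[42,16],[47,0]]
[[33,16],[34,3],[40,19],[42,16],[47,10],[50,0]]
[[33,16],[34,3],[40,19],[49,10],[50,0]]
[[4,18],[5,0],[33,16],[34,3],[40,19],[49,10],[50,0]]
[[4,18],[5,0],[33,16],[34,3],[40,19],[49,10],[50,0]]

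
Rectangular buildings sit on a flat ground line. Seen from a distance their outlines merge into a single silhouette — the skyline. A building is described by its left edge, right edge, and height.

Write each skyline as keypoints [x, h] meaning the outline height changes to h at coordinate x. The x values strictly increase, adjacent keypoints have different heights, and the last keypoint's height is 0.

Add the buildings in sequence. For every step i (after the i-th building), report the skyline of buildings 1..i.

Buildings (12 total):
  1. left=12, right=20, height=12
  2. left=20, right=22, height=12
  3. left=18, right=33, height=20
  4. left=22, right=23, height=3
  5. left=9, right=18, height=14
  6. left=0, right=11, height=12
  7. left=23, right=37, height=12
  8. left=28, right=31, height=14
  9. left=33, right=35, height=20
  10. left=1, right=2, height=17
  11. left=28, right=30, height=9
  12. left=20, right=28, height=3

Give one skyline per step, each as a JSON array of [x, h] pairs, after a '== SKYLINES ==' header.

== SKYLINES ==
[[12,12],[20,0]]
[[12,12],[22,0]]
[[12,12],[18,20],[33,0]]
[[12,12],[18,20],[33,0]]
[[9,14],[18,20],[33,0]]
[[0,12],[9,14],[18,20],[33,0]]
[[0,12],[9,14],[18,20],[33,12],[37,0]]
[[0,12],[9,14],[18,20],[33,12],[37,0]]
[[0,12],[9,14],[18,20],[35,12],[37,0]]
[[0,12],[1,17],[2,12],[9,14],[18,20],[35,12],[37,0]]
[[0,12],[1,17],[2,12],[9,14],[18,20],[35,12],[37,0]]
[[0,12],[1,17],[2,12],[9,14],[18,20],[35,12],[37,0]]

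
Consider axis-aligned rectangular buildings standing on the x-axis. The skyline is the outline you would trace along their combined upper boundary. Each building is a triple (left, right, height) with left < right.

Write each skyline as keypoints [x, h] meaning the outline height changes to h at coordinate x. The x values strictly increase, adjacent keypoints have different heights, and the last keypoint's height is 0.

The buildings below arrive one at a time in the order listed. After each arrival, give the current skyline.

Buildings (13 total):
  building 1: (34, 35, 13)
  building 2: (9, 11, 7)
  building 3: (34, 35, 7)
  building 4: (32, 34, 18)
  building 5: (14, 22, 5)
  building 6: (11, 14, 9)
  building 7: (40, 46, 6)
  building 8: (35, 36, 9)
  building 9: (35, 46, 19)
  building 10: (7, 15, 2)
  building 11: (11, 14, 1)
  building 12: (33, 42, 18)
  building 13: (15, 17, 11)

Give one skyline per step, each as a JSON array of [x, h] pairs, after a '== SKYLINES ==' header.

== SKYLINES ==
[[34,13],[35,0]]
[[9,7],[11,0],[34,13],[35,0]]
[[9,7],[11,0],[34,13],[35,0]]
[[9,7],[11,0],[32,18],[34,13],[35,0]]
[[9,7],[11,0],[14,5],[22,0],[32,18],[34,13],[35,0]]
[[9,7],[11,9],[14,5],[22,0],[32,18],[34,13],[35,0]]
[[9,7],[11,9],[14,5],[22,0],[32,18],[34,13],[35,0],[40,6],[46,0]]
[[9,7],[11,9],[14,5],[22,0],[32,18],[34,13],[35,9],[36,0],[40,6],[46,0]]
[[9,7],[11,9],[14,5],[22,0],[32,18],[34,13],[35,19],[46,0]]
[[7,2],[9,7],[11,9],[14,5],[22,0],[32,18],[34,13],[35,19],[46,0]]
[[7,2],[9,7],[11,9],[14,5],[22,0],[32,18],[34,13],[35,19],[46,0]]
[[7,2],[9,7],[11,9],[14,5],[22,0],[32,18],[35,19],[46,0]]
[[7,2],[9,7],[11,9],[14,5],[15,11],[17,5],[22,0],[32,18],[35,19],[46,0]]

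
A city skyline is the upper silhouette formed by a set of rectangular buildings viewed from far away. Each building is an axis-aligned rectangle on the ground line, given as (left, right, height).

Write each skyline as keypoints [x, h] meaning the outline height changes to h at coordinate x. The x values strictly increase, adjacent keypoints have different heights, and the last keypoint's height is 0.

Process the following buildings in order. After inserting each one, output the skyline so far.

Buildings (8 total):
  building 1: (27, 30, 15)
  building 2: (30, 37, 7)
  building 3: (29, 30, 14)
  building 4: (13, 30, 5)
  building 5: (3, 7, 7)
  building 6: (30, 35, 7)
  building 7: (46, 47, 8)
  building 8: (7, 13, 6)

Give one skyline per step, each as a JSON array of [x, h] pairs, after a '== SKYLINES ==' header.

== SKYLINES ==
[[27,15],[30,0]]
[[27,15],[30,7],[37,0]]
[[27,15],[30,7],[37,0]]
[[13,5],[27,15],[30,7],[37,0]]
[[3,7],[7,0],[13,5],[27,15],[30,7],[37,0]]
[[3,7],[7,0],[13,5],[27,15],[30,7],[37,0]]
[[3,7],[7,0],[13,5],[27,15],[30,7],[37,0],[46,8],[47,0]]
[[3,7],[7,6],[13,5],[27,15],[30,7],[37,0],[46,8],[47,0]]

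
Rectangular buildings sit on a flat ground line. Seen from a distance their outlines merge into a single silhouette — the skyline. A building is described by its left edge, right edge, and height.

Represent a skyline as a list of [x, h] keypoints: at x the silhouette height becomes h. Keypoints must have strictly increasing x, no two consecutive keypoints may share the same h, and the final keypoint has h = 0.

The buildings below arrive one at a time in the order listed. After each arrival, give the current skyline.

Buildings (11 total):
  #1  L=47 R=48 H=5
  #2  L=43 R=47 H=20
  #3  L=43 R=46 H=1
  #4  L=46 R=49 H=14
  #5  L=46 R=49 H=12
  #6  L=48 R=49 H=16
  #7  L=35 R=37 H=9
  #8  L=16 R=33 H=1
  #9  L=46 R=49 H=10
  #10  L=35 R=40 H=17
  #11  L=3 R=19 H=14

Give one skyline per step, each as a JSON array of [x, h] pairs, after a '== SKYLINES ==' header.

== SKYLINES ==
[[47,5],[48,0]]
[[43,20],[47,5],[48,0]]
[[43,20],[47,5],[48,0]]
[[43,20],[47,14],[49,0]]
[[43,20],[47,14],[49,0]]
[[43,20],[47,14],[48,16],[49,0]]
[[35,9],[37,0],[43,20],[47,14],[48,16],[49,0]]
[[16,1],[33,0],[35,9],[37,0],[43,20],[47,14],[48,16],[49,0]]
[[16,1],[33,0],[35,9],[37,0],[43,20],[47,14],[48,16],[49,0]]
[[16,1],[33,0],[35,17],[40,0],[43,20],[47,14],[48,16],[49,0]]
[[3,14],[19,1],[33,0],[35,17],[40,0],[43,20],[47,14],[48,16],[49,0]]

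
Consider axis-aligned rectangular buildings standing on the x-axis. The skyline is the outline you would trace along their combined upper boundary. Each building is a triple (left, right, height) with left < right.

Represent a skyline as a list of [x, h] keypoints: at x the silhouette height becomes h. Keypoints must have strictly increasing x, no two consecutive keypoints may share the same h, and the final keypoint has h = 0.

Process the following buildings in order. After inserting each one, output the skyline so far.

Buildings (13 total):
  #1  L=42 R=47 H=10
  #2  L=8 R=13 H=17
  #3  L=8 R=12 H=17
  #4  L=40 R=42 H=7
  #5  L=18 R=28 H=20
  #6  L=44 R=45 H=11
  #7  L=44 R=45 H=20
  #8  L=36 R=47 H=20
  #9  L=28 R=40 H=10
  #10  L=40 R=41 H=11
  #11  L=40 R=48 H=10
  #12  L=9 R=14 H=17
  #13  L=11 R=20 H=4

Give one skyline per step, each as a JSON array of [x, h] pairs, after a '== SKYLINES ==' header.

== SKYLINES ==
[[42,10],[47,0]]
[[8,17],[13,0],[42,10],[47,0]]
[[8,17],[13,0],[42,10],[47,0]]
[[8,17],[13,0],[40,7],[42,10],[47,0]]
[[8,17],[13,0],[18,20],[28,0],[40,7],[42,10],[47,0]]
[[8,17],[13,0],[18,20],[28,0],[40,7],[42,10],[44,11],[45,10],[47,0]]
[[8,17],[13,0],[18,20],[28,0],[40,7],[42,10],[44,20],[45,10],[47,0]]
[[8,17],[13,0],[18,20],[28,0],[36,20],[47,0]]
[[8,17],[13,0],[18,20],[28,10],[36,20],[47,0]]
[[8,17],[13,0],[18,20],[28,10],[36,20],[47,0]]
[[8,17],[13,0],[18,20],[28,10],[36,20],[47,10],[48,0]]
[[8,17],[14,0],[18,20],[28,10],[36,20],[47,10],[48,0]]
[[8,17],[14,4],[18,20],[28,10],[36,20],[47,10],[48,0]]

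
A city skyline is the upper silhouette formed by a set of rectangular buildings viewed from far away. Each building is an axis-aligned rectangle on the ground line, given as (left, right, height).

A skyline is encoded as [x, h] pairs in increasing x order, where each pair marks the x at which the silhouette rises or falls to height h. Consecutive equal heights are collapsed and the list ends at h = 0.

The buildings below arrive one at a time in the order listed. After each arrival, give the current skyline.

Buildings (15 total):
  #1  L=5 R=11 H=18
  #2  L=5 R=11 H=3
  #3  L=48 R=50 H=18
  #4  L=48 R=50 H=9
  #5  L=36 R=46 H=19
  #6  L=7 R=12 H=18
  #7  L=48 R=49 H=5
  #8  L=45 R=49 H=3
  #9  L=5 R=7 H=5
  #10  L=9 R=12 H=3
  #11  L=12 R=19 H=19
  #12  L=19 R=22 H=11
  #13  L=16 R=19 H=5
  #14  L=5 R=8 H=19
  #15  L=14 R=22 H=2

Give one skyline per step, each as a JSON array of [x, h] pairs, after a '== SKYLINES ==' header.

== SKYLINES ==
[[5,18],[11,0]]
[[5,18],[11,0]]
[[5,18],[11,0],[48,18],[50,0]]
[[5,18],[11,0],[48,18],[50,0]]
[[5,18],[11,0],[36,19],[46,0],[48,18],[50,0]]
[[5,18],[12,0],[36,19],[46,0],[48,18],[50,0]]
[[5,18],[12,0],[36,19],[46,0],[48,18],[50,0]]
[[5,18],[12,0],[36,19],[46,3],[48,18],[50,0]]
[[5,18],[12,0],[36,19],[46,3],[48,18],[50,0]]
[[5,18],[12,0],[36,19],[46,3],[48,18],[50,0]]
[[5,18],[12,19],[19,0],[36,19],[46,3],[48,18],[50,0]]
[[5,18],[12,19],[19,11],[22,0],[36,19],[46,3],[48,18],[50,0]]
[[5,18],[12,19],[19,11],[22,0],[36,19],[46,3],[48,18],[50,0]]
[[5,19],[8,18],[12,19],[19,11],[22,0],[36,19],[46,3],[48,18],[50,0]]
[[5,19],[8,18],[12,19],[19,11],[22,0],[36,19],[46,3],[48,18],[50,0]]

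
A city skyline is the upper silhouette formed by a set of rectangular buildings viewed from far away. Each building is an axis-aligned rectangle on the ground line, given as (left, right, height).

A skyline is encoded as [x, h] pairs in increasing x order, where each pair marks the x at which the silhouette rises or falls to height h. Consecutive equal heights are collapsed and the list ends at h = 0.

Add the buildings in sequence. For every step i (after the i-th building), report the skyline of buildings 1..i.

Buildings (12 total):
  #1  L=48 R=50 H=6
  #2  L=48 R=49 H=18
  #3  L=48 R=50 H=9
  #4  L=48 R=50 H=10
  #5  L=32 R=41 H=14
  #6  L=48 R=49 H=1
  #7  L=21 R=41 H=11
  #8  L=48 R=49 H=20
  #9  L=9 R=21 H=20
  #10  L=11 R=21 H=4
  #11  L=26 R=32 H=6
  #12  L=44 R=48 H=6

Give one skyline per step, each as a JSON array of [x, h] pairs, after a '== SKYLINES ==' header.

== SKYLINES ==
[[48,6],[50,0]]
[[48,18],[49,6],[50,0]]
[[48,18],[49,9],[50,0]]
[[48,18],[49,10],[50,0]]
[[32,14],[41,0],[48,18],[49,10],[50,0]]
[[32,14],[41,0],[48,18],[49,10],[50,0]]
[[21,11],[32,14],[41,0],[48,18],[49,10],[50,0]]
[[21,11],[32,14],[41,0],[48,20],[49,10],[50,0]]
[[9,20],[21,11],[32,14],[41,0],[48,20],[49,10],[50,0]]
[[9,20],[21,11],[32,14],[41,0],[48,20],[49,10],[50,0]]
[[9,20],[21,11],[32,14],[41,0],[48,20],[49,10],[50,0]]
[[9,20],[21,11],[32,14],[41,0],[44,6],[48,20],[49,10],[50,0]]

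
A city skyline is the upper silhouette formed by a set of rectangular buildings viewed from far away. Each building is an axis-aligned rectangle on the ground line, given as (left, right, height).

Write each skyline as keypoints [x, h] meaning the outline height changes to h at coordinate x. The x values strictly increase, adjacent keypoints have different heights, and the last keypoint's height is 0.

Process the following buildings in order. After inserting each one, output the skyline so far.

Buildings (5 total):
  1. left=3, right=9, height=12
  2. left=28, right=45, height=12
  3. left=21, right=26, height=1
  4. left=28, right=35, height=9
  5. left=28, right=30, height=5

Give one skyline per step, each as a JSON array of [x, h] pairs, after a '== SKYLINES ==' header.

== SKYLINES ==
[[3,12],[9,0]]
[[3,12],[9,0],[28,12],[45,0]]
[[3,12],[9,0],[21,1],[26,0],[28,12],[45,0]]
[[3,12],[9,0],[21,1],[26,0],[28,12],[45,0]]
[[3,12],[9,0],[21,1],[26,0],[28,12],[45,0]]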